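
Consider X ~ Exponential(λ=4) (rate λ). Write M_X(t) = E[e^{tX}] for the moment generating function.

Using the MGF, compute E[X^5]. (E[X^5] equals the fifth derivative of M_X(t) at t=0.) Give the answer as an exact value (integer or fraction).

M_X(t) = 4/(4 - t)
M′(t) = 4/(t^2 - 8*t + 16)
M′′(t) = -8/(t^3 - 12*t^2 + 48*t - 64)
M′′′(t) = 24/(t^4 - 16*t^3 + 96*t^2 - 256*t + 256)
M′′′′(t) = -96/(t^5 - 20*t^4 + 160*t^3 - 640*t^2 + 1280*t - 1024)
M′′′′′(t) = 480/(t^6 - 24*t^5 + 240*t^4 - 1280*t^3 + 3840*t^2 - 6144*t + 4096)

E[X^5] = M′′′′′(0) = 15/128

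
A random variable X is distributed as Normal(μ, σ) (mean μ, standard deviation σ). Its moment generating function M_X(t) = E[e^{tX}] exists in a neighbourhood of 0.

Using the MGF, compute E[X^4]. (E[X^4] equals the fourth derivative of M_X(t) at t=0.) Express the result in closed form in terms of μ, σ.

E[X^4] = M′′′′(0) = μ^4 + 6*μ^2*σ^2 + 3*σ^4

M_X(t) = e^(μ*t + σ^2*t^2/2)
M′(t) = μ*e^(μ*t)*e^(σ^2*t^2/2) + σ^2*t*e^(μ*t)*e^(σ^2*t^2/2)
M′′(t) = μ^2*e^(μ*t)*e^(σ^2*t^2/2) + 2*μ*σ^2*t*e^(μ*t)*e^(σ^2*t^2/2) + σ^4*t^2*e^(μ*t)*e^(σ^2*t^2/2) + σ^2*e^(μ*t)*e^(σ^2*t^2/2)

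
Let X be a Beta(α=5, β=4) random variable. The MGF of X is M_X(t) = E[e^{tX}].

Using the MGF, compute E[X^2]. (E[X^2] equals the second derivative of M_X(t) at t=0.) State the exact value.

E[X^2] = M^(2)(0) = 1/3

M_X(t) = ₁F₁(5; 9; t)
M^(2)(t) = ₁F₁(7; 11; t)/3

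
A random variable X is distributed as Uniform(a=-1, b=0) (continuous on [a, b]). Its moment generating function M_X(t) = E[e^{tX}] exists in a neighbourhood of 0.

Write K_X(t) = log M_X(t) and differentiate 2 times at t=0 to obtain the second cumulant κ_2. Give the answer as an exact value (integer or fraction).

κ_2 = K^(2)(0) = 1/12

M_X(t) = (1 - e^(-t))/t
K_X(t) = log M_X(t) = -log(t) + log(1 - e^(-t))
K^(2)(t) = (-t^2*e^(t) + e^(2*t) - 2*e^(t) + 1)/(t^2*e^(2*t) - 2*t^2*e^(t) + t^2)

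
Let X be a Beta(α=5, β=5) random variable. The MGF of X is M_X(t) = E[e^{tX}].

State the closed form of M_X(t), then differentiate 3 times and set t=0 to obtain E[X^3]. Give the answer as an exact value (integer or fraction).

M_X(t) = ₁F₁(5; 10; t)
M′(t) = ₁F₁(6; 11; t)/2
M′′(t) = 3*₁F₁(7; 12; t)/11
M′′′(t) = 7*₁F₁(8; 13; t)/44

E[X^3] = M′′′(0) = 7/44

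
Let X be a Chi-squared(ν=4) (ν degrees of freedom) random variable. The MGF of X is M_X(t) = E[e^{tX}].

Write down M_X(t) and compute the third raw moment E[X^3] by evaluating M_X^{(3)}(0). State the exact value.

E[X^3] = D^3[M](0) = 192

M_X(t) = (1 - 2*t)^(-2)
D^3[M](t) = -192/(32*t^5 - 80*t^4 + 80*t^3 - 40*t^2 + 10*t - 1)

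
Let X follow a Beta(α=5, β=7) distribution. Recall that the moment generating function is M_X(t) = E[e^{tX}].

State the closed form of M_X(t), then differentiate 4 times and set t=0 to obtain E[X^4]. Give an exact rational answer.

E[X^4] = M′′′′(0) = 2/39

M_X(t) = ₁F₁(5; 12; t)
M′(t) = 5*₁F₁(6; 13; t)/12
M′′(t) = 5*₁F₁(7; 14; t)/26
M′′′(t) = 5*₁F₁(8; 15; t)/52
M′′′′(t) = 2*₁F₁(9; 16; t)/39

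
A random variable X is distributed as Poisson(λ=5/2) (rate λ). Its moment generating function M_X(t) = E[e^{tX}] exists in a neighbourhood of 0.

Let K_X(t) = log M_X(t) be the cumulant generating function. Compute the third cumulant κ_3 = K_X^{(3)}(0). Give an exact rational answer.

κ_3 = K′′′(0) = 5/2

M_X(t) = e^(5*e^(t)/2 - 5/2)
K_X(t) = log M_X(t) = 5*e^(t)/2 - 5/2
K′(t) = 5*e^(t)/2
K′′(t) = 5*e^(t)/2
K′′′(t) = 5*e^(t)/2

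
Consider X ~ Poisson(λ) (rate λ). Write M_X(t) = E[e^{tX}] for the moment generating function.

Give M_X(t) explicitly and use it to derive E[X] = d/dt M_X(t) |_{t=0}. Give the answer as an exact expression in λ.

M_X(t) = e^(λ*(e^(t) - 1))
D[M](t) = λ*e^(-λ)*e^(t)*e^(λ*e^(t))

E[X] = D[M](0) = λ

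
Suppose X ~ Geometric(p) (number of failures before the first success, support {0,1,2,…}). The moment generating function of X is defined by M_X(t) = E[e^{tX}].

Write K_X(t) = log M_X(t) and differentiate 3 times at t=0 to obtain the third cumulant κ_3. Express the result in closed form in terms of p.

M_X(t) = p/(-(1 - p)*e^(t) + 1)
K_X(t) = log M_X(t) = log(p) - log(-(1 - p)*e^(t) + 1)
dK/dt = (-p*e^(t) + e^(t))/(p*e^(t) - e^(t) + 1)
d^2K/dt^2 = (-p*e^(t) + e^(t))/(p^2*e^(2*t) - 2*p*e^(2*t) + 2*p*e^(t) + e^(2*t) - 2*e^(t) + 1)

κ_3 = d^3K/dt^3 |_{t=0} = (p^2 - 3*p + 2)/p^3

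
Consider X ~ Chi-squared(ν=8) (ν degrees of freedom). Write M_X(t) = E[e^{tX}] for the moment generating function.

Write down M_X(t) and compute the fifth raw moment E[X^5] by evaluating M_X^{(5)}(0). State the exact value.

M_X(t) = (1 - 2*t)^(-4)
M′(t) = -8/(32*t^5 - 80*t^4 + 80*t^3 - 40*t^2 + 10*t - 1)
M′′(t) = 80/(64*t^6 - 192*t^5 + 240*t^4 - 160*t^3 + 60*t^2 - 12*t + 1)
M′′′(t) = -960/(128*t^7 - 448*t^6 + 672*t^5 - 560*t^4 + 280*t^3 - 84*t^2 + 14*t - 1)
M′′′′(t) = 13440/(256*t^8 - 1024*t^7 + 1792*t^6 - 1792*t^5 + 1120*t^4 - 448*t^3 + 112*t^2 - 16*t + 1)
M′′′′′(t) = -215040/(512*t^9 - 2304*t^8 + 4608*t^7 - 5376*t^6 + 4032*t^5 - 2016*t^4 + 672*t^3 - 144*t^2 + 18*t - 1)

E[X^5] = M′′′′′(0) = 215040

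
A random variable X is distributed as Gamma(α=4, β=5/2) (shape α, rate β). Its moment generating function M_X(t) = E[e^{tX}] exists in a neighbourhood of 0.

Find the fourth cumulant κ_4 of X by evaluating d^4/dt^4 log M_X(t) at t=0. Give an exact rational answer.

κ_4 = K′′′′(0) = 384/625

M_X(t) = 625/(16*(5/2 - t)^4)
K_X(t) = log M_X(t) = -4*log(5/2 - t) - 4*log(2) + 4*log(5)
K′(t) = -8/(2*t - 5)
K′′(t) = 16/(4*t^2 - 20*t + 25)
K′′′(t) = -64/(8*t^3 - 60*t^2 + 150*t - 125)
K′′′′(t) = 384/(16*t^4 - 160*t^3 + 600*t^2 - 1000*t + 625)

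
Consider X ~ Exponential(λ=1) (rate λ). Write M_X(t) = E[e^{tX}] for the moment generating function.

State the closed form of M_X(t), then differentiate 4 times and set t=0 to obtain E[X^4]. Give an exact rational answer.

M_X(t) = 1/(1 - t)
dM/dt = 1/(t^2 - 2*t + 1)
d^2M/dt^2 = -2/(t^3 - 3*t^2 + 3*t - 1)
d^3M/dt^3 = 6/(t^4 - 4*t^3 + 6*t^2 - 4*t + 1)
d^4M/dt^4 = -24/(t^5 - 5*t^4 + 10*t^3 - 10*t^2 + 5*t - 1)

E[X^4] = d^4M/dt^4 |_{t=0} = 24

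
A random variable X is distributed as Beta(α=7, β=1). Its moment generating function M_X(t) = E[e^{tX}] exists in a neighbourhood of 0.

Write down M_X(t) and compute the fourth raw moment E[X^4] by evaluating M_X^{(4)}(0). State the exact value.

E[X^4] = M^(4)(0) = 7/11

M_X(t) = ₁F₁(7; 8; t)
M^(4)(t) = 7*₁F₁(11; 12; t)/11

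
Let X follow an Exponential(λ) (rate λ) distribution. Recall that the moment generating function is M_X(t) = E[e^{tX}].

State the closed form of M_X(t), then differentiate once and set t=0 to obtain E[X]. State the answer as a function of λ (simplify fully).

E[X] = M^(1)(0) = 1/λ

M_X(t) = λ/(λ - t)
M^(1)(t) = λ/(λ^2 - 2*λ*t + t^2)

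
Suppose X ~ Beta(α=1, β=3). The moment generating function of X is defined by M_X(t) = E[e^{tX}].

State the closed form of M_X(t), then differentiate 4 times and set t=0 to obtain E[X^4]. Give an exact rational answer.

E[X^4] = D^4[M](0) = 1/35

M_X(t) = ₁F₁(1; 4; t)
D^4[M](t) = ₁F₁(5; 8; t)/35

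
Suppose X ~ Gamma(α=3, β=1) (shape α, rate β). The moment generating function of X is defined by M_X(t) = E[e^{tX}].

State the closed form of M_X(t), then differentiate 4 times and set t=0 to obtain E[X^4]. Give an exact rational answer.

M_X(t) = (1 - t)^(-3)
D^4[M](t) = -360/(t^7 - 7*t^6 + 21*t^5 - 35*t^4 + 35*t^3 - 21*t^2 + 7*t - 1)

E[X^4] = D^4[M](0) = 360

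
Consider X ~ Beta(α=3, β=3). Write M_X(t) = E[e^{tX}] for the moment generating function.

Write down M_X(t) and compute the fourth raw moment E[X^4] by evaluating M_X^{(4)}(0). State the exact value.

M_X(t) = ₁F₁(3; 6; t)
M^(4)(t) = 5*₁F₁(7; 10; t)/42

E[X^4] = M^(4)(0) = 5/42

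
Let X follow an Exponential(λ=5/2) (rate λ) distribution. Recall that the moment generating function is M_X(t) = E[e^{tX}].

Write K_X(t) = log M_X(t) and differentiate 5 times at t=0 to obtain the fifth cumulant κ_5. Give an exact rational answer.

M_X(t) = 5/(2*(5/2 - t))
K_X(t) = log M_X(t) = -log(5/2 - t) - log(2) + log(5)
K^(5)(t) = -768/(32*t^5 - 400*t^4 + 2000*t^3 - 5000*t^2 + 6250*t - 3125)

κ_5 = K^(5)(0) = 768/3125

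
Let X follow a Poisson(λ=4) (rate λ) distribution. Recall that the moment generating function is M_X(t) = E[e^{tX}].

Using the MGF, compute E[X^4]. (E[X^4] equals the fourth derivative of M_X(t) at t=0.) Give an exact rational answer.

E[X^4] = M′′′′(0) = 756

M_X(t) = e^(4*e^(t) - 4)
M′(t) = 4*e^(-4)*e^(t)*e^(4*e^(t))
M′′(t) = (16*e^(2*t)*e^(4*e^(t)) + 4*e^(t)*e^(4*e^(t)))*e^(-4)
M′′′(t) = (64*e^(3*t)*e^(4*e^(t)) + 48*e^(2*t)*e^(4*e^(t)) + 4*e^(t)*e^(4*e^(t)))*e^(-4)
M′′′′(t) = (256*e^(4*t)*e^(4*e^(t)) + 384*e^(3*t)*e^(4*e^(t)) + 112*e^(2*t)*e^(4*e^(t)) + 4*e^(t)*e^(4*e^(t)))*e^(-4)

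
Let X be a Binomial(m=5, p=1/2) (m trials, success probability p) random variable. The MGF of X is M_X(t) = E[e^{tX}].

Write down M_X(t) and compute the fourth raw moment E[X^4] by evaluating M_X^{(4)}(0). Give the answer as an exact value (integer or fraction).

M_X(t) = (e^(t)/2 + 1/2)^5
M′(t) = 5*e^(5*t)/32 + 5*e^(4*t)/8 + 15*e^(3*t)/16 + 5*e^(2*t)/8 + 5*e^(t)/32
M′′(t) = 25*e^(5*t)/32 + 5*e^(4*t)/2 + 45*e^(3*t)/16 + 5*e^(2*t)/4 + 5*e^(t)/32
M′′′(t) = 125*e^(5*t)/32 + 10*e^(4*t) + 135*e^(3*t)/16 + 5*e^(2*t)/2 + 5*e^(t)/32
M′′′′(t) = 625*e^(5*t)/32 + 40*e^(4*t) + 405*e^(3*t)/16 + 5*e^(2*t) + 5*e^(t)/32

E[X^4] = M′′′′(0) = 90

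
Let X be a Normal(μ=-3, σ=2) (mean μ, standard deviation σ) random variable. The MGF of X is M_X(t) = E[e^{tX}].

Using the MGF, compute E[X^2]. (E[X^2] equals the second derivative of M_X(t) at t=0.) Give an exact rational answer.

E[X^2] = M′′(0) = 13

M_X(t) = e^(2*t^2 - 3*t)
M′(t) = 4*t*e^(-3*t)*e^(2*t^2) - 3*e^(-3*t)*e^(2*t^2)
M′′(t) = (16*t^2*e^(2*t^2) - 24*t*e^(2*t^2) + 13*e^(2*t^2))*e^(-3*t)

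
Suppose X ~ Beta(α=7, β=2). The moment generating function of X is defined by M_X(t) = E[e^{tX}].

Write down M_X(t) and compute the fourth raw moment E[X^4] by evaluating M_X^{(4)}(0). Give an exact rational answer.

M_X(t) = ₁F₁(7; 9; t)
M^(4)(t) = 14*₁F₁(11; 13; t)/33

E[X^4] = M^(4)(0) = 14/33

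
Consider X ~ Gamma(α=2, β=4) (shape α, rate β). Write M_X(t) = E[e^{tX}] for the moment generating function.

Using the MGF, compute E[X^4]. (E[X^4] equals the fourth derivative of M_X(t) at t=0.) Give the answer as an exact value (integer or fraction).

M_X(t) = 16/(4 - t)^2
M^(4)(t) = 1920/(t^6 - 24*t^5 + 240*t^4 - 1280*t^3 + 3840*t^2 - 6144*t + 4096)

E[X^4] = M^(4)(0) = 15/32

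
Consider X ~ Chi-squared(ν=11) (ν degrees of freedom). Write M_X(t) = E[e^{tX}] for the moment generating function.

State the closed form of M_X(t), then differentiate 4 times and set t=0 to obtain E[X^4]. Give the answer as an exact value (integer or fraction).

E[X^4] = M^(4)(0) = 36465

M_X(t) = (1 - 2*t)^(-11/2)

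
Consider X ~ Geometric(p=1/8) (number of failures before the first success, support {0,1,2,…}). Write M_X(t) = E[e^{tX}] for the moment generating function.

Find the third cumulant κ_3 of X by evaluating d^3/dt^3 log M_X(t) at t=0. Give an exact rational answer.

M_X(t) = 1/(8*(1 - 7*e^(t)/8))
K_X(t) = log M_X(t) = -log(1 - 7*e^(t)/8) - 3*log(2)
D^3[K](t) = (-392*e^(2*t) - 448*e^(t))/(343*e^(3*t) - 1176*e^(2*t) + 1344*e^(t) - 512)

κ_3 = D^3[K](0) = 840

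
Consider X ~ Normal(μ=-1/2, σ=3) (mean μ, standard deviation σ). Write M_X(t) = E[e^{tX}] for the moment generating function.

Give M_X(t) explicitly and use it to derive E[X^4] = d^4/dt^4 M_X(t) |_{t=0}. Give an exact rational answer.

M_X(t) = e^(9*t^2/2 - t/2)
M′(t) = 9*t*e^(-t/2)*e^(9*t^2/2) - e^(-t/2)*e^(9*t^2/2)/2
M′′(t) = (324*t^2*e^(9*t^2/2) - 36*t*e^(9*t^2/2) + 37*e^(9*t^2/2))*e^(-t/2)/4
M′′′(t) = (5832*t^3*e^(9*t^2/2) - 972*t^2*e^(9*t^2/2) + 1998*t*e^(9*t^2/2) - 109*e^(9*t^2/2))*e^(-t/2)/8
M′′′′(t) = (104976*t^4*e^(9*t^2/2) - 23328*t^3*e^(9*t^2/2) + 71928*t^2*e^(9*t^2/2) - 7848*t*e^(9*t^2/2) + 4105*e^(9*t^2/2))*e^(-t/2)/16

E[X^4] = M′′′′(0) = 4105/16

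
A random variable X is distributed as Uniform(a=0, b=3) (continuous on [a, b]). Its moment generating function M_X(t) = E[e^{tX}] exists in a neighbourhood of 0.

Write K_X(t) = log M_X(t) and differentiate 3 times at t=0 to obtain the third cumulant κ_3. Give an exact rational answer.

κ_3 = D^3[K](0) = 0

M_X(t) = (e^(3*t) - 1)/(3*t)
K_X(t) = log M_X(t) = -log(t) + log(e^(3*t) - 1) - log(3)
D^3[K](t) = (27*t^3*e^(6*t) + 27*t^3*e^(3*t) - 2*e^(9*t) + 6*e^(6*t) - 6*e^(3*t) + 2)/(t^3*e^(9*t) - 3*t^3*e^(6*t) + 3*t^3*e^(3*t) - t^3)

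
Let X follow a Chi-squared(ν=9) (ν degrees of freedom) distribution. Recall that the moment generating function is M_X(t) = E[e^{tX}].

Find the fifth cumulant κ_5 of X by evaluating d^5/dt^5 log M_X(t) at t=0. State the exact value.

κ_5 = K′′′′′(0) = 3456

M_X(t) = (1 - 2*t)^(-9/2)
K_X(t) = log M_X(t) = -9*log(1 - 2*t)/2
K′(t) = -9/(2*t - 1)
K′′(t) = 18/(4*t^2 - 4*t + 1)
K′′′(t) = -72/(8*t^3 - 12*t^2 + 6*t - 1)
K′′′′(t) = 432/(16*t^4 - 32*t^3 + 24*t^2 - 8*t + 1)
K′′′′′(t) = -3456/(32*t^5 - 80*t^4 + 80*t^3 - 40*t^2 + 10*t - 1)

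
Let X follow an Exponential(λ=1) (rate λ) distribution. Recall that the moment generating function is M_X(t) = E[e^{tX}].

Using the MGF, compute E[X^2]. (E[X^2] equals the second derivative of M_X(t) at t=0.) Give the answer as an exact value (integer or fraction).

M_X(t) = 1/(1 - t)
dM/dt = 1/(t^2 - 2*t + 1)
d^2M/dt^2 = -2/(t^3 - 3*t^2 + 3*t - 1)

E[X^2] = d^2M/dt^2 |_{t=0} = 2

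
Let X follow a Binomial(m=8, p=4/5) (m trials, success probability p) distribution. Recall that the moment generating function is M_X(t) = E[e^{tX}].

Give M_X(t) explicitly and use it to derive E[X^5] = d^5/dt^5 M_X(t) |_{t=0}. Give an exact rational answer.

M_X(t) = (4*e^(t)/5 + 1/5)^8

E[X^5] = d^5M/dt^5 |_{t=0} = 8705056/625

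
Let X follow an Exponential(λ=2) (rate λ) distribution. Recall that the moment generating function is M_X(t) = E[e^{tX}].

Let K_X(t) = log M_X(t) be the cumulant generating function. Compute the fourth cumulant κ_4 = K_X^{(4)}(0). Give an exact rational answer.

M_X(t) = 2/(2 - t)
K_X(t) = log M_X(t) = -log(2 - t) + log(2)
dK/dt = -1/(t - 2)
d^2K/dt^2 = 1/(t^2 - 4*t + 4)
d^3K/dt^3 = -2/(t^3 - 6*t^2 + 12*t - 8)
d^4K/dt^4 = 6/(t^4 - 8*t^3 + 24*t^2 - 32*t + 16)

κ_4 = d^4K/dt^4 |_{t=0} = 3/8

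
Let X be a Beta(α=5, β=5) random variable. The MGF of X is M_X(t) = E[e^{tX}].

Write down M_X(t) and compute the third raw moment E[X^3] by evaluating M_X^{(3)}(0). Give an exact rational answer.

M_X(t) = ₁F₁(5; 10; t)
dM/dt = ₁F₁(6; 11; t)/2
d^2M/dt^2 = 3*₁F₁(7; 12; t)/11
d^3M/dt^3 = 7*₁F₁(8; 13; t)/44

E[X^3] = d^3M/dt^3 |_{t=0} = 7/44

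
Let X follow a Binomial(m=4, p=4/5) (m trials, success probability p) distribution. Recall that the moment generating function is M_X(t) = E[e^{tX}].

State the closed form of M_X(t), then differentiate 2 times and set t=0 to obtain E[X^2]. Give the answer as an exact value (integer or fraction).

M_X(t) = (4*e^(t)/5 + 1/5)^4
M′(t) = 1024*e^(4*t)/625 + 768*e^(3*t)/625 + 192*e^(2*t)/625 + 16*e^(t)/625
M′′(t) = 4096*e^(4*t)/625 + 2304*e^(3*t)/625 + 384*e^(2*t)/625 + 16*e^(t)/625

E[X^2] = M′′(0) = 272/25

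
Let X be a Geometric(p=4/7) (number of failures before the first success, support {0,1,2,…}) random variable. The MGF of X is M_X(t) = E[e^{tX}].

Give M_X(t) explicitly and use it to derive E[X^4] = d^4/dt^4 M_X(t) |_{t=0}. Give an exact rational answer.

M_X(t) = 4/(7*(1 - 3*e^(t)/7))
M^(4)(t) = (-324*e^(4*t) - 8316*e^(3*t) - 19404*e^(2*t) - 4116*e^(t))/(243*e^(5*t) - 2835*e^(4*t) + 13230*e^(3*t) - 30870*e^(2*t) + 36015*e^(t) - 16807)

E[X^4] = M^(4)(0) = 1005/32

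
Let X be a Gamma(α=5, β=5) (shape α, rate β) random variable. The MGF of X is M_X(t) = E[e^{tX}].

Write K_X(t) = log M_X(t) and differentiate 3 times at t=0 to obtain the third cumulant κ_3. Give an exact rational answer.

M_X(t) = 3125/(5 - t)^5
K_X(t) = log M_X(t) = -5*log(5 - t) + 5*log(5)
dK/dt = -5/(t - 5)
d^2K/dt^2 = 5/(t^2 - 10*t + 25)
d^3K/dt^3 = -10/(t^3 - 15*t^2 + 75*t - 125)

κ_3 = d^3K/dt^3 |_{t=0} = 2/25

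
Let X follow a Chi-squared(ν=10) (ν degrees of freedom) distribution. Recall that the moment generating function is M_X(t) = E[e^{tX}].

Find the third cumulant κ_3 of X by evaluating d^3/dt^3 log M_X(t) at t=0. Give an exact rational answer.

κ_3 = K′′′(0) = 80

M_X(t) = (1 - 2*t)^(-5)
K_X(t) = log M_X(t) = -5*log(1 - 2*t)
K′(t) = -10/(2*t - 1)
K′′(t) = 20/(4*t^2 - 4*t + 1)
K′′′(t) = -80/(8*t^3 - 12*t^2 + 6*t - 1)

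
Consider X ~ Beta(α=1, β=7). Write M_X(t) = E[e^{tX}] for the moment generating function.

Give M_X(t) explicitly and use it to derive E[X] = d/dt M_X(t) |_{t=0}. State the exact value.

M_X(t) = ₁F₁(1; 8; t)
M^(1)(t) = ₁F₁(2; 9; t)/8

E[X] = M^(1)(0) = 1/8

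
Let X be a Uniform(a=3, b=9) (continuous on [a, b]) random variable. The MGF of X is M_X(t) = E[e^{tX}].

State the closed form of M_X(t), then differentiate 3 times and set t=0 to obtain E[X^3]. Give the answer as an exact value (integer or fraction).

M_X(t) = (e^(9*t) - e^(3*t))/(6*t)
D^3[M](t) = (243*t^3*e^(9*t) - 9*t^3*e^(3*t) - 81*t^2*e^(9*t) + 9*t^2*e^(3*t) + 18*t*e^(9*t) - 6*t*e^(3*t) - 2*e^(9*t) + 2*e^(3*t))/(2*t^4)

E[X^3] = D^3[M](0) = 270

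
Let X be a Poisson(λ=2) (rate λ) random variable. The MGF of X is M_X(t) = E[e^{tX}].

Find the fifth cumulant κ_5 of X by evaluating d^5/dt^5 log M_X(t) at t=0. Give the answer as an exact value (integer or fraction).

κ_5 = K′′′′′(0) = 2

M_X(t) = e^(2*e^(t) - 2)
K_X(t) = log M_X(t) = 2*e^(t) - 2
K′(t) = 2*e^(t)
K′′(t) = 2*e^(t)
K′′′(t) = 2*e^(t)
K′′′′(t) = 2*e^(t)
K′′′′′(t) = 2*e^(t)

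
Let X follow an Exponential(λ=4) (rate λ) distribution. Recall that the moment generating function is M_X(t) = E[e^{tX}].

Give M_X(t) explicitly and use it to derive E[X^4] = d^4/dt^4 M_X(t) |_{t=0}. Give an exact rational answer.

E[X^4] = d^4M/dt^4 |_{t=0} = 3/32

M_X(t) = 4/(4 - t)
dM/dt = 4/(t^2 - 8*t + 16)
d^2M/dt^2 = -8/(t^3 - 12*t^2 + 48*t - 64)
d^3M/dt^3 = 24/(t^4 - 16*t^3 + 96*t^2 - 256*t + 256)
d^4M/dt^4 = -96/(t^5 - 20*t^4 + 160*t^3 - 640*t^2 + 1280*t - 1024)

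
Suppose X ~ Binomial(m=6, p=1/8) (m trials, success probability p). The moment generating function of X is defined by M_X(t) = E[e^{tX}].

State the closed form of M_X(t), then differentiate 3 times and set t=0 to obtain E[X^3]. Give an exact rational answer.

M_X(t) = (e^(t)/8 + 7/8)^6
M^(3)(t) = 27*e^(6*t)/32768 + 2625*e^(5*t)/131072 + 735*e^(4*t)/4096 + 46305*e^(3*t)/65536 + 36015*e^(2*t)/32768 + 50421*e^(t)/131072

E[X^3] = M^(3)(0) = 153/64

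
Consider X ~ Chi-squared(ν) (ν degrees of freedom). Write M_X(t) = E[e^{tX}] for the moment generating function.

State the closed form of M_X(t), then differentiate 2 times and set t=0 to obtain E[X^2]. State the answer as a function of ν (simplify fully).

E[X^2] = M′′(0) = ν*(ν + 2)

M_X(t) = (1 - 2*t)^(-ν/2)
M′(t) = -ν/(2*t*(1 - 2*t)^(ν/2) - (1 - 2*t)^(ν/2))
M′′(t) = (ν^2 + 2*ν)/(4*t^2*(1 - 2*t)^(ν/2) - 4*t*(1 - 2*t)^(ν/2) + (1 - 2*t)^(ν/2))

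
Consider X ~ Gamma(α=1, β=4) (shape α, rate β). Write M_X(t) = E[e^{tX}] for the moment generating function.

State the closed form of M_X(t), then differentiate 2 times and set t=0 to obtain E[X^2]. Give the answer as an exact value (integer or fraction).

M_X(t) = 4/(4 - t)
M^(2)(t) = -8/(t^3 - 12*t^2 + 48*t - 64)

E[X^2] = M^(2)(0) = 1/8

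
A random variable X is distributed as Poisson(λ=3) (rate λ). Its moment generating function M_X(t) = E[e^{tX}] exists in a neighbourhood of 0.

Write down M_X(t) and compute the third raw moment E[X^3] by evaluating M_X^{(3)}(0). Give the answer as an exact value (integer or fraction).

E[X^3] = M^(3)(0) = 57

M_X(t) = e^(3*e^(t) - 3)
M^(3)(t) = (27*e^(3*t)*e^(3*e^(t)) + 27*e^(2*t)*e^(3*e^(t)) + 3*e^(t)*e^(3*e^(t)))*e^(-3)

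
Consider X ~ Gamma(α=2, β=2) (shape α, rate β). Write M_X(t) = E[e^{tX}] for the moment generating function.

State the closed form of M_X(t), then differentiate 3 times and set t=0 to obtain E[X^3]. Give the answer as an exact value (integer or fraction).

M_X(t) = 4/(2 - t)^2
M^(3)(t) = -96/(t^5 - 10*t^4 + 40*t^3 - 80*t^2 + 80*t - 32)

E[X^3] = M^(3)(0) = 3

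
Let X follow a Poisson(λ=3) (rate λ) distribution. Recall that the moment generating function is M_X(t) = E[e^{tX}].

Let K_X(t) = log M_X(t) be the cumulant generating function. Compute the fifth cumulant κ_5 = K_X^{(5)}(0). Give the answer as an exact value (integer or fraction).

κ_5 = K′′′′′(0) = 3

M_X(t) = e^(3*e^(t) - 3)
K_X(t) = log M_X(t) = 3*e^(t) - 3
K′(t) = 3*e^(t)
K′′(t) = 3*e^(t)
K′′′(t) = 3*e^(t)
K′′′′(t) = 3*e^(t)
K′′′′′(t) = 3*e^(t)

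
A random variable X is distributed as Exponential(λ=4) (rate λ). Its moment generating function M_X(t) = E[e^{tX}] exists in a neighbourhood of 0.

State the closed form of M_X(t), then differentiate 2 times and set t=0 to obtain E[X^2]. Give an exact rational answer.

M_X(t) = 4/(4 - t)
M′(t) = 4/(t^2 - 8*t + 16)
M′′(t) = -8/(t^3 - 12*t^2 + 48*t - 64)

E[X^2] = M′′(0) = 1/8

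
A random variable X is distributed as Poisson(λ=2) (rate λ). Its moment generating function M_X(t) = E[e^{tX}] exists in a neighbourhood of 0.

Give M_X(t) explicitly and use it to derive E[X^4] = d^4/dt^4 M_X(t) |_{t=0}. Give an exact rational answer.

E[X^4] = M^(4)(0) = 94

M_X(t) = e^(2*e^(t) - 2)
M^(4)(t) = (16*e^(4*t)*e^(2*e^(t)) + 48*e^(3*t)*e^(2*e^(t)) + 28*e^(2*t)*e^(2*e^(t)) + 2*e^(t)*e^(2*e^(t)))*e^(-2)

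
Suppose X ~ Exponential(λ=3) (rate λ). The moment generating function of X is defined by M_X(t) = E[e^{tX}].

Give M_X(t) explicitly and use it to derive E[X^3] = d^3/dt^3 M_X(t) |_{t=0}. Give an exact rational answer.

E[X^3] = M′′′(0) = 2/9

M_X(t) = 3/(3 - t)
M′(t) = 3/(t^2 - 6*t + 9)
M′′(t) = -6/(t^3 - 9*t^2 + 27*t - 27)
M′′′(t) = 18/(t^4 - 12*t^3 + 54*t^2 - 108*t + 81)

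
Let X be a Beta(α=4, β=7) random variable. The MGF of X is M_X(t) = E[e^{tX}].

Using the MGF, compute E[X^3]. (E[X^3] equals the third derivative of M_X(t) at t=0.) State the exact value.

M_X(t) = ₁F₁(4; 11; t)
M′(t) = 4*₁F₁(5; 12; t)/11
M′′(t) = 5*₁F₁(6; 13; t)/33
M′′′(t) = 10*₁F₁(7; 14; t)/143

E[X^3] = M′′′(0) = 10/143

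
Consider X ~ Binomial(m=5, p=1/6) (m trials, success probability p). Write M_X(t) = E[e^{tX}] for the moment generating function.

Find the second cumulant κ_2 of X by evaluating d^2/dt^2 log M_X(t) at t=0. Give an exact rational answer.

M_X(t) = (e^(t)/6 + 5/6)^5
K_X(t) = log M_X(t) = 5*log(e^(t)/6 + 5/6)
D^2[K](t) = 25*e^(t)/(e^(2*t) + 10*e^(t) + 25)

κ_2 = D^2[K](0) = 25/36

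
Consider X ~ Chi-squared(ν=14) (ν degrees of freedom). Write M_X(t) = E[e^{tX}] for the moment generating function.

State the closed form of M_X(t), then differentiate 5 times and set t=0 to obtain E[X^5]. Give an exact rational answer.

E[X^5] = M^(5)(0) = 1774080

M_X(t) = (1 - 2*t)^(-7)
M^(5)(t) = 1774080/(4096*t^12 - 24576*t^11 + 67584*t^10 - 112640*t^9 + 126720*t^8 - 101376*t^7 + 59136*t^6 - 25344*t^5 + 7920*t^4 - 1760*t^3 + 264*t^2 - 24*t + 1)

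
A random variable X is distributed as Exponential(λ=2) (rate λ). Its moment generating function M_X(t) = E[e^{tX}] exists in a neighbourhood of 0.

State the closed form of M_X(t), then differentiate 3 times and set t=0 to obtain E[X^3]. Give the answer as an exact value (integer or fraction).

E[X^3] = D^3[M](0) = 3/4

M_X(t) = 2/(2 - t)
D^3[M](t) = 12/(t^4 - 8*t^3 + 24*t^2 - 32*t + 16)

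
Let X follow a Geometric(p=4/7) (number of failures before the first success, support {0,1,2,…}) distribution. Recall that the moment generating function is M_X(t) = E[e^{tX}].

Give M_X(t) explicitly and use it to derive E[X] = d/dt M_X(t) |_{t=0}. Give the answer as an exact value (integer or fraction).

M_X(t) = 4/(7*(1 - 3*e^(t)/7))
M^(1)(t) = 12*e^(t)/(9*e^(2*t) - 42*e^(t) + 49)

E[X] = M^(1)(0) = 3/4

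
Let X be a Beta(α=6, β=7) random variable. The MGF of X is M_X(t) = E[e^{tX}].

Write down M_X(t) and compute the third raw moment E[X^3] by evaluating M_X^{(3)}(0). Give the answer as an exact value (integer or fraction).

E[X^3] = d^3M/dt^3 |_{t=0} = 8/65

M_X(t) = ₁F₁(6; 13; t)
dM/dt = 6*₁F₁(7; 14; t)/13
d^2M/dt^2 = 3*₁F₁(8; 15; t)/13
d^3M/dt^3 = 8*₁F₁(9; 16; t)/65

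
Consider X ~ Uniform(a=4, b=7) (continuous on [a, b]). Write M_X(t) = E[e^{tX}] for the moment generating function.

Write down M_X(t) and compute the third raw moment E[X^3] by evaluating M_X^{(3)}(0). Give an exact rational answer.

M_X(t) = (e^(7*t) - e^(4*t))/(3*t)
D^3[M](t) = (343*t^3*e^(7*t) - 64*t^3*e^(4*t) - 147*t^2*e^(7*t) + 48*t^2*e^(4*t) + 42*t*e^(7*t) - 24*t*e^(4*t) - 6*e^(7*t) + 6*e^(4*t))/(3*t^4)

E[X^3] = D^3[M](0) = 715/4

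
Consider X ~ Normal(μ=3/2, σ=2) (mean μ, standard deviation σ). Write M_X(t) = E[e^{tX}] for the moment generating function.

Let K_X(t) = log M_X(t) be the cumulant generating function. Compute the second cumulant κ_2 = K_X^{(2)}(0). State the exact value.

κ_2 = K′′(0) = 4

M_X(t) = e^(2*t^2 + 3*t/2)
K_X(t) = log M_X(t) = 2*t^2 + 3*t/2
K′(t) = 4*t + 3/2
K′′(t) = 4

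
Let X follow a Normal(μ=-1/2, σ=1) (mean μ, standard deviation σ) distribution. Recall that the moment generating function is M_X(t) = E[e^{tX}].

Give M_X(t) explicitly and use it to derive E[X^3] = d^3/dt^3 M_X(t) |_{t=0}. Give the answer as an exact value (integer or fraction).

E[X^3] = M^(3)(0) = -13/8

M_X(t) = e^(t^2/2 - t/2)
M^(3)(t) = (8*t^3*e^(t^2/2) - 12*t^2*e^(t^2/2) + 30*t*e^(t^2/2) - 13*e^(t^2/2))*e^(-t/2)/8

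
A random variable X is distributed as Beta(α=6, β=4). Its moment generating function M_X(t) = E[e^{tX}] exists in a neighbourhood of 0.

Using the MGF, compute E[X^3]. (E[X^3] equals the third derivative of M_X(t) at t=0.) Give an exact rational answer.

E[X^3] = d^3M/dt^3 |_{t=0} = 14/55

M_X(t) = ₁F₁(6; 10; t)
dM/dt = 3*₁F₁(7; 11; t)/5
d^2M/dt^2 = 21*₁F₁(8; 12; t)/55
d^3M/dt^3 = 14*₁F₁(9; 13; t)/55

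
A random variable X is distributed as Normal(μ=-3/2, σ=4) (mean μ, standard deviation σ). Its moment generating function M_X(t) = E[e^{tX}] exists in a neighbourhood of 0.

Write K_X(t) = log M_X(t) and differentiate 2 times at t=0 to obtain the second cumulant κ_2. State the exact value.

κ_2 = D^2[K](0) = 16

M_X(t) = e^(8*t^2 - 3*t/2)
K_X(t) = log M_X(t) = 8*t^2 - 3*t/2
D^2[K](t) = 16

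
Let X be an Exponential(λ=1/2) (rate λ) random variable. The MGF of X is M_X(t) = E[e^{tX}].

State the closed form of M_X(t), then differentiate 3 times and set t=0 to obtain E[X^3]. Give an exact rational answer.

E[X^3] = M^(3)(0) = 48

M_X(t) = 1/(2*(1/2 - t))
M^(3)(t) = 48/(16*t^4 - 32*t^3 + 24*t^2 - 8*t + 1)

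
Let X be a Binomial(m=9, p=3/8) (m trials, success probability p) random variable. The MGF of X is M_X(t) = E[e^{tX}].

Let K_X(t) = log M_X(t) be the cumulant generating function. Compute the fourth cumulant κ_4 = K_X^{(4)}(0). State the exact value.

κ_4 = K^(4)(0) = -1755/2048

M_X(t) = (3*e^(t)/8 + 5/8)^9
K_X(t) = log M_X(t) = 9*log(3*e^(t)/8 + 5/8)
K^(4)(t) = (1215*e^(3*t) - 8100*e^(2*t) + 3375*e^(t))/(81*e^(4*t) + 540*e^(3*t) + 1350*e^(2*t) + 1500*e^(t) + 625)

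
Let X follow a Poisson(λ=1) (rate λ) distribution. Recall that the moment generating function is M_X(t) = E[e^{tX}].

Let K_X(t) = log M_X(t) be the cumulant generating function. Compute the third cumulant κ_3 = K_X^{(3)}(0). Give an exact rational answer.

κ_3 = D^3[K](0) = 1

M_X(t) = e^(e^(t) - 1)
K_X(t) = log M_X(t) = e^(t) - 1
D^3[K](t) = e^(t)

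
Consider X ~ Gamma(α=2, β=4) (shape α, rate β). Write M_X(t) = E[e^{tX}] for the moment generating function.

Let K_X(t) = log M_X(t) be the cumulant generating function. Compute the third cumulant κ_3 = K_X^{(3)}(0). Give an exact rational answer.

M_X(t) = 16/(4 - t)^2
K_X(t) = log M_X(t) = -2*log(4 - t) + 4*log(2)
D^3[K](t) = -4/(t^3 - 12*t^2 + 48*t - 64)

κ_3 = D^3[K](0) = 1/16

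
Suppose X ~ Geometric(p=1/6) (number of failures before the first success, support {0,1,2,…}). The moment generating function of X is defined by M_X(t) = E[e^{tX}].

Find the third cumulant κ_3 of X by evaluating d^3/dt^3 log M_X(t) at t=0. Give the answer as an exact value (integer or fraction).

κ_3 = K′′′(0) = 330

M_X(t) = 1/(6*(1 - 5*e^(t)/6))
K_X(t) = log M_X(t) = -log(1 - 5*e^(t)/6) - log(6)
K′(t) = -5*e^(t)/(5*e^(t) - 6)
K′′(t) = 30*e^(t)/(25*e^(2*t) - 60*e^(t) + 36)
K′′′(t) = (-150*e^(2*t) - 180*e^(t))/(125*e^(3*t) - 450*e^(2*t) + 540*e^(t) - 216)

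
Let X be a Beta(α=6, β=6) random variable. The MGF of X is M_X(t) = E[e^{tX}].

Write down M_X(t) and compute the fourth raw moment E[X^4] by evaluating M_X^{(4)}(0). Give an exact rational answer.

M_X(t) = ₁F₁(6; 12; t)
M′(t) = ₁F₁(7; 13; t)/2
M′′(t) = 7*₁F₁(8; 14; t)/26
M′′′(t) = 2*₁F₁(9; 15; t)/13
M′′′′(t) = 6*₁F₁(10; 16; t)/65

E[X^4] = M′′′′(0) = 6/65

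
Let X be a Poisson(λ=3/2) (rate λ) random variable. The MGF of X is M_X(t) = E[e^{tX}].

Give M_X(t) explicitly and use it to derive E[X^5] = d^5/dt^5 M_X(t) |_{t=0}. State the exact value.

E[X^5] = D^5[M](0) = 5691/32

M_X(t) = e^(3*e^(t)/2 - 3/2)
D^5[M](t) = (243*e^(5*t)*e^(3*e^(t)/2) + 1620*e^(4*t)*e^(3*e^(t)/2) + 2700*e^(3*t)*e^(3*e^(t)/2) + 1080*e^(2*t)*e^(3*e^(t)/2) + 48*e^(t)*e^(3*e^(t)/2))*e^(-3/2)/32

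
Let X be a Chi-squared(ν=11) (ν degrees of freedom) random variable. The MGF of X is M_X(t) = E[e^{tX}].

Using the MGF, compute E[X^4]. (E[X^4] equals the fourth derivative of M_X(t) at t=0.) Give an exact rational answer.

E[X^4] = M^(4)(0) = 36465

M_X(t) = (1 - 2*t)^(-11/2)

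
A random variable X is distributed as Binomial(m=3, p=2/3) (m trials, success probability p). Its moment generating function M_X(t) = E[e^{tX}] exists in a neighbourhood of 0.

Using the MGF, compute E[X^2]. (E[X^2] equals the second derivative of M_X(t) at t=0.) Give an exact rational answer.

M_X(t) = (2*e^(t)/3 + 1/3)^3
D^2[M](t) = 8*e^(3*t)/3 + 16*e^(2*t)/9 + 2*e^(t)/9

E[X^2] = D^2[M](0) = 14/3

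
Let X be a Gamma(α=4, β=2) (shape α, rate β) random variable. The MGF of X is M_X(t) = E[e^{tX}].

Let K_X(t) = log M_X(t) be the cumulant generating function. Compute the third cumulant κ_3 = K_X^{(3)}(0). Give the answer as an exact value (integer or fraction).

κ_3 = D^3[K](0) = 1

M_X(t) = 16/(2 - t)^4
K_X(t) = log M_X(t) = -4*log(2 - t) + 4*log(2)
D^3[K](t) = -8/(t^3 - 6*t^2 + 12*t - 8)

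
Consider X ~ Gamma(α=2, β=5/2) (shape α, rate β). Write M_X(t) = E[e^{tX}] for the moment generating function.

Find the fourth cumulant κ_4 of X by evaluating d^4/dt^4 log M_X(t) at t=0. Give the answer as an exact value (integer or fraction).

κ_4 = D^4[K](0) = 192/625

M_X(t) = 25/(4*(5/2 - t)^2)
K_X(t) = log M_X(t) = -2*log(5/2 - t) - 2*log(2) + 2*log(5)
D^4[K](t) = 192/(16*t^4 - 160*t^3 + 600*t^2 - 1000*t + 625)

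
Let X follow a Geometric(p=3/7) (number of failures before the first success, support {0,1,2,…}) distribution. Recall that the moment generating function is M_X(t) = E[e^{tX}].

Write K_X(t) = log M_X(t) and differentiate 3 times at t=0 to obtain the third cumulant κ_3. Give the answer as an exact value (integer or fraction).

M_X(t) = 3/(7*(1 - 4*e^(t)/7))
K_X(t) = log M_X(t) = -log(1 - 4*e^(t)/7) - log(7) + log(3)
K′(t) = -4*e^(t)/(4*e^(t) - 7)
K′′(t) = 28*e^(t)/(16*e^(2*t) - 56*e^(t) + 49)
K′′′(t) = (-112*e^(2*t) - 196*e^(t))/(64*e^(3*t) - 336*e^(2*t) + 588*e^(t) - 343)

κ_3 = K′′′(0) = 308/27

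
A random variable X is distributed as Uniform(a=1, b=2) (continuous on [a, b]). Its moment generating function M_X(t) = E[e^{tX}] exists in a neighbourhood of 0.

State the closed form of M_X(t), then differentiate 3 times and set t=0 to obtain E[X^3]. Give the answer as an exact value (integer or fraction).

M_X(t) = (e^(2*t) - e^(t))/t
D^3[M](t) = (8*t^3*e^(2*t) - t^3*e^(t) - 12*t^2*e^(2*t) + 3*t^2*e^(t) + 12*t*e^(2*t) - 6*t*e^(t) - 6*e^(2*t) + 6*e^(t))/t^4

E[X^3] = D^3[M](0) = 15/4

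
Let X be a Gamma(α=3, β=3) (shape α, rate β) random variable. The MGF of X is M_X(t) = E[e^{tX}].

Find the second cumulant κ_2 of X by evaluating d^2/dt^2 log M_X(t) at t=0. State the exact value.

κ_2 = K′′(0) = 1/3

M_X(t) = 27/(3 - t)^3
K_X(t) = log M_X(t) = -3*log(3 - t) + 3*log(3)
K′(t) = -3/(t - 3)
K′′(t) = 3/(t^2 - 6*t + 9)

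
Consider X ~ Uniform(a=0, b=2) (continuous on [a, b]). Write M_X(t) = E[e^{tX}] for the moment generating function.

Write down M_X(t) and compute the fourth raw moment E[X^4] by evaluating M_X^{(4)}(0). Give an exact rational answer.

E[X^4] = M^(4)(0) = 16/5

M_X(t) = (e^(2*t) - 1)/(2*t)
M^(4)(t) = (8*t^4*e^(2*t) - 16*t^3*e^(2*t) + 24*t^2*e^(2*t) - 24*t*e^(2*t) + 12*e^(2*t) - 12)/t^5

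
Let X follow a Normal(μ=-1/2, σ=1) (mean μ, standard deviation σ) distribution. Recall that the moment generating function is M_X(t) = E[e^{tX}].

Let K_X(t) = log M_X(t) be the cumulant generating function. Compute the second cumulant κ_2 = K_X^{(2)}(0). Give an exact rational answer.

M_X(t) = e^(t^2/2 - t/2)
K_X(t) = log M_X(t) = t^2/2 - t/2
D^2[K](t) = 1

κ_2 = D^2[K](0) = 1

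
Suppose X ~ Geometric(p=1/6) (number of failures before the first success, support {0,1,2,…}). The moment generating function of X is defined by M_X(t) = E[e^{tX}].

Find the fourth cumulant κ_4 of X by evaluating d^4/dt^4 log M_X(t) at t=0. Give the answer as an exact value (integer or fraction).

M_X(t) = 1/(6*(1 - 5*e^(t)/6))
K_X(t) = log M_X(t) = -log(1 - 5*e^(t)/6) - log(6)
K^(4)(t) = (750*e^(3*t) + 3600*e^(2*t) + 1080*e^(t))/(625*e^(4*t) - 3000*e^(3*t) + 5400*e^(2*t) - 4320*e^(t) + 1296)

κ_4 = K^(4)(0) = 5430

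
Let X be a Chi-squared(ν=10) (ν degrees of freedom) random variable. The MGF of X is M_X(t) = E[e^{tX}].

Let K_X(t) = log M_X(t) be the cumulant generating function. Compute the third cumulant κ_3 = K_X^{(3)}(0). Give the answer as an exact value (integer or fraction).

κ_3 = d^3K/dt^3 |_{t=0} = 80

M_X(t) = (1 - 2*t)^(-5)
K_X(t) = log M_X(t) = -5*log(1 - 2*t)
dK/dt = -10/(2*t - 1)
d^2K/dt^2 = 20/(4*t^2 - 4*t + 1)
d^3K/dt^3 = -80/(8*t^3 - 12*t^2 + 6*t - 1)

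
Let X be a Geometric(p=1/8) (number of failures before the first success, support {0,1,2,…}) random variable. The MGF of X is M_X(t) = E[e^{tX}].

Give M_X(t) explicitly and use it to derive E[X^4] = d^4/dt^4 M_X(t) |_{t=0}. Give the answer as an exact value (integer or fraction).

E[X^4] = M^(4)(0) = 70665

M_X(t) = 1/(8*(1 - 7*e^(t)/8))
M^(4)(t) = (-2401*e^(4*t) - 30184*e^(3*t) - 34496*e^(2*t) - 3584*e^(t))/(16807*e^(5*t) - 96040*e^(4*t) + 219520*e^(3*t) - 250880*e^(2*t) + 143360*e^(t) - 32768)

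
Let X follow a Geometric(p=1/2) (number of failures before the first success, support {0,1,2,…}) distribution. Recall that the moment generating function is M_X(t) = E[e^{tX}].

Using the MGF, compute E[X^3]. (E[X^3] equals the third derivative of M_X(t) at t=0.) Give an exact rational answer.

E[X^3] = M^(3)(0) = 13

M_X(t) = 1/(2*(1 - e^(t)/2))
M^(3)(t) = (e^(3*t) + 8*e^(2*t) + 4*e^(t))/(e^(4*t) - 8*e^(3*t) + 24*e^(2*t) - 32*e^(t) + 16)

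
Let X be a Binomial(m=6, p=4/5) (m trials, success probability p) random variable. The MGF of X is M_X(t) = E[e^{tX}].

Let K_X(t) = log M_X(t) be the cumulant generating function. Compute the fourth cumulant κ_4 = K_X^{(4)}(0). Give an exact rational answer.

M_X(t) = (4*e^(t)/5 + 1/5)^6
K_X(t) = log M_X(t) = 6*log(4*e^(t)/5 + 1/5)
D^4[K](t) = (384*e^(3*t) - 384*e^(2*t) + 24*e^(t))/(256*e^(4*t) + 256*e^(3*t) + 96*e^(2*t) + 16*e^(t) + 1)

κ_4 = D^4[K](0) = 24/625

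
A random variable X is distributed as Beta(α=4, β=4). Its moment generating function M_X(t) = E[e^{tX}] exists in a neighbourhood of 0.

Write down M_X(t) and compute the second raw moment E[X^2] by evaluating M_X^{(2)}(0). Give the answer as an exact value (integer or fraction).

M_X(t) = ₁F₁(4; 8; t)
M′(t) = ₁F₁(5; 9; t)/2
M′′(t) = 5*₁F₁(6; 10; t)/18

E[X^2] = M′′(0) = 5/18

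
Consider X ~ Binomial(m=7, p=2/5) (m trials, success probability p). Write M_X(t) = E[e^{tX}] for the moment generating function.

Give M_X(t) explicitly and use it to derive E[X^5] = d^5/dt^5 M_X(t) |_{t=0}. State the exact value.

E[X^5] = D^5[M](0) = 425278/625

M_X(t) = (2*e^(t)/5 + 3/5)^7
D^5[M](t) = 2151296*e^(7*t)/78125 + 10450944*e^(6*t)/78125 + 6048*e^(5*t)/25 + 3096576*e^(4*t)/15625 + 1102248*e^(3*t)/15625 + 653184*e^(2*t)/78125 + 10206*e^(t)/78125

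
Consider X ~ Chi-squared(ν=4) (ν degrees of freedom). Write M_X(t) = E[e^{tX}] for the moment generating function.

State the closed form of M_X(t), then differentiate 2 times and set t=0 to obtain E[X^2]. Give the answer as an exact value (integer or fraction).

E[X^2] = d^2M/dt^2 |_{t=0} = 24

M_X(t) = (1 - 2*t)^(-2)
dM/dt = -4/(8*t^3 - 12*t^2 + 6*t - 1)
d^2M/dt^2 = 24/(16*t^4 - 32*t^3 + 24*t^2 - 8*t + 1)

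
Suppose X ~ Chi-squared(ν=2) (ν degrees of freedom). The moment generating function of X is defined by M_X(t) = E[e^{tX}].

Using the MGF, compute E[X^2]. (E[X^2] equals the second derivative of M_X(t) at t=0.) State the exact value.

E[X^2] = d^2M/dt^2 |_{t=0} = 8

M_X(t) = 1/(1 - 2*t)
dM/dt = 2/(4*t^2 - 4*t + 1)
d^2M/dt^2 = -8/(8*t^3 - 12*t^2 + 6*t - 1)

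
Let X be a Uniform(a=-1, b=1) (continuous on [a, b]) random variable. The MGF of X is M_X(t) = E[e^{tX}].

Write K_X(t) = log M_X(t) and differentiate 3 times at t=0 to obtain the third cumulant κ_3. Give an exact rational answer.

M_X(t) = (e^(t) - e^(-t))/(2*t)
K_X(t) = log M_X(t) = -log(t) + log(e^(t) - e^(-t)) - log(2)
K′(t) = (t*e^(2*t) + t - e^(2*t) + 1)/(t*e^(2*t) - t)
K′′(t) = (-4*t^2*e^(2*t) + e^(4*t) - 2*e^(2*t) + 1)/(t^2*e^(4*t) - 2*t^2*e^(2*t) + t^2)
K′′′(t) = (8*t^3*e^(4*t) + 8*t^3*e^(2*t) - 2*e^(6*t) + 6*e^(4*t) - 6*e^(2*t) + 2)/(t^3*e^(6*t) - 3*t^3*e^(4*t) + 3*t^3*e^(2*t) - t^3)

κ_3 = K′′′(0) = 0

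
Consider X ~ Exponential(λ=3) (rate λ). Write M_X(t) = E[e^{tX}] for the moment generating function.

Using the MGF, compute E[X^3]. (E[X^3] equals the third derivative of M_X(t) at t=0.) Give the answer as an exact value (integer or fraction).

M_X(t) = 3/(3 - t)
D^3[M](t) = 18/(t^4 - 12*t^3 + 54*t^2 - 108*t + 81)

E[X^3] = D^3[M](0) = 2/9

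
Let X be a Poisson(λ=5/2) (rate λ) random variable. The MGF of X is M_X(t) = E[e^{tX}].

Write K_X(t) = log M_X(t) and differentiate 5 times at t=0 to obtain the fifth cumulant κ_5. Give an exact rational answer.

κ_5 = K′′′′′(0) = 5/2

M_X(t) = e^(5*e^(t)/2 - 5/2)
K_X(t) = log M_X(t) = 5*e^(t)/2 - 5/2
K′(t) = 5*e^(t)/2
K′′(t) = 5*e^(t)/2
K′′′(t) = 5*e^(t)/2
K′′′′(t) = 5*e^(t)/2
K′′′′′(t) = 5*e^(t)/2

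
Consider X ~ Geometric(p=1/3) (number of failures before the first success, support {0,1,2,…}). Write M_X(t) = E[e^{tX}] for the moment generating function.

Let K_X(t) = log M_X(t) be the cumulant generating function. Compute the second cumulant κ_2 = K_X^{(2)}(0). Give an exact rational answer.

κ_2 = K^(2)(0) = 6

M_X(t) = 1/(3*(1 - 2*e^(t)/3))
K_X(t) = log M_X(t) = -log(1 - 2*e^(t)/3) - log(3)
K^(2)(t) = 6*e^(t)/(4*e^(2*t) - 12*e^(t) + 9)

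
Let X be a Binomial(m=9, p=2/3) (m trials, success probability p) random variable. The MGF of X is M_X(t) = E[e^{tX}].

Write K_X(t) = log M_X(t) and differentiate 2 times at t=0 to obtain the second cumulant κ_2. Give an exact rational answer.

κ_2 = K′′(0) = 2

M_X(t) = (2*e^(t)/3 + 1/3)^9
K_X(t) = log M_X(t) = 9*log(2*e^(t)/3 + 1/3)
K′(t) = 18*e^(t)/(2*e^(t) + 1)
K′′(t) = 18*e^(t)/(4*e^(2*t) + 4*e^(t) + 1)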